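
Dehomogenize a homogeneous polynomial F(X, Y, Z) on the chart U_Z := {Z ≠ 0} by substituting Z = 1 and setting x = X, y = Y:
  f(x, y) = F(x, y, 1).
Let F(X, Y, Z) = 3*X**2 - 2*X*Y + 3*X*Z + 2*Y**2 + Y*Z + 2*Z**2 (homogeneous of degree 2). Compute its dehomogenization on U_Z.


f(x, y) = 3*x**2 - 2*x*y + 3*x + 2*y**2 + y + 2

On U_Z we set Z = 1. Each monomial c·X^i·Y^j·Z^k in F becomes c·x^i·y^j·1^k = c·x^i·y^j.
Substituting Z = 1: F(X, Y, 1) = 3*x**2 - 2*x*y + 3*x + 2*y**2 + y + 2.
Note: deg(f) ≤ deg(F) = 2; strict inequality happens when F is divisible by Z (lost terms).


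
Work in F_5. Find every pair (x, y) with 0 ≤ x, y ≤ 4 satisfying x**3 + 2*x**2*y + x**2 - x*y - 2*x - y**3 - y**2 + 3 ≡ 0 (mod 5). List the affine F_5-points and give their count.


Affine F_5-points: {(1, 3), (2, 1), (2, 4), (4, 0)}; count = 4.

For each of the 25 pairs (x, y) ∈ F_5², evaluate f(x, y) mod 5. Record the zeros.
  x = 0: [0↦3, 1↦1, 2↦1, 3↦2, 4↦3]  zeros at y ∈ ∅
  x = 1: [0↦3, 1↦2, 2↦3, 3↦0, 4↦2]  zeros at y ∈ {3}
  x = 2: [0↦1, 1↦0, 2↦1, 3↦3, 4↦0]  zeros at y ∈ {1, 4}
  x = 3: [0↦3, 1↦1, 2↦1, 3↦2, 4↦3]  zeros at y ∈ ∅
  x = 4: [0↦0, 1↦1, 2↦4, 3↦3, 4↦2]  zeros at y ∈ {0}
Collecting zeros: affine points = {(1, 3), (2, 1), (2, 4), (4, 0)}.
Total count |C(F_5)_aff| = 4.


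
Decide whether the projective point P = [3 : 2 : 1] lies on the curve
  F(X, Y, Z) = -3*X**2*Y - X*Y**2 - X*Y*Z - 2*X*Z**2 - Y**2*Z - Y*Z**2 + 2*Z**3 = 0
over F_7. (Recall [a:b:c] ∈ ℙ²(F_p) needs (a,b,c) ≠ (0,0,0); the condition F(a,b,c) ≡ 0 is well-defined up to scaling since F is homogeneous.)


F(3,2,1) ≡ 2 (mod 7); P is NOT on the curve.

Evaluate F(3, 2, 1) term-by-term (mod 7).
  -3*X**2*Y ↦ -3·9·2·1 = -54
  -X*Y**2 ↦ -1·3·4·1 = -12
  -X*Y*Z ↦ -1·3·2·1 = -6
  -2*X*Z**2 ↦ -2·3·1·1 = -6
  -Y**2*Z ↦ -1·1·4·1 = -4
  -Y*Z**2 ↦ -1·1·2·1 = -2
  2*Z**3 ↦ 2·1·1·1 = 2
Sum: F(3, 2, 1) = (-54) + (-12) + (-6) + (-6) + (-4) + (-2) + (2) = -82.
Reducing mod 7: -82 ≡ 2 (mod 7).
Since F(a, b, c) ≡ 2 ≠ 0 (mod 7), P does NOT lie on the curve.


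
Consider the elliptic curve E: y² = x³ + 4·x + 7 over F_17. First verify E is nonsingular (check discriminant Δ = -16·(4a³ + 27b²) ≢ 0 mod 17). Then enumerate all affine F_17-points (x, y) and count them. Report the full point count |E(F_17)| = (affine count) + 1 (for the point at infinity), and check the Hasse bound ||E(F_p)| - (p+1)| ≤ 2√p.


Affine points = {(4, 6), (4, 11), (5, 4), (5, 13), (6, 3), (6, 14), (7, 2), (7, 15), (12, 7), (12, 10), (14, 6), (14, 11), (15, 5), (15, 12), (16, 6), (16, 11)}; affine count = 16; |E(F_17)| = 17.

Discriminant check: Δ ∝ 4a³ + 27b² = 4·4³ + 27·7² = 4·64 + 27·49 ≡ 15 (mod 17). Nonzero ⇒ E is nonsingular.
For each x ∈ F_17, compute rhs = x³ + 4·x + 7 mod 17, then count y ∈ F_17 with y² ≡ rhs.
  x = 0: rhs = 7, matching y values: none (0 points).
  x = 1: rhs = 12, matching y values: none (0 points).
  x = 2: rhs = 6, matching y values: none (0 points).
  x = 3: rhs = 12, matching y values: none (0 points).
  x = 4: rhs = 2, matching y values: 6, 11 (2 points).
  x = 5: rhs = 16, matching y values: 4, 13 (2 points).
  x = 6: rhs = 9, matching y values: 3, 14 (2 points).
  x = 7: rhs = 4, matching y values: 2, 15 (2 points).
  x = 8: rhs = 7, matching y values: none (0 points).
  x = 9: rhs = 7, matching y values: none (0 points).
  x = 10: rhs = 10, matching y values: none (0 points).
  x = 11: rhs = 5, matching y values: none (0 points).
  x = 12: rhs = 15, matching y values: 7, 10 (2 points).
  x = 13: rhs = 12, matching y values: none (0 points).
  x = 14: rhs = 2, matching y values: 6, 11 (2 points).
  x = 15: rhs = 8, matching y values: 5, 12 (2 points).
  x = 16: rhs = 2, matching y values: 6, 11 (2 points).
Total affine count: 16.
Full point count |E(F_17)| = 16 + 1 = 17.
Hasse bound: |17 − (17+1)| = |-1| = 1 ≤ 2√17 ≈ 8.2462 ✓.


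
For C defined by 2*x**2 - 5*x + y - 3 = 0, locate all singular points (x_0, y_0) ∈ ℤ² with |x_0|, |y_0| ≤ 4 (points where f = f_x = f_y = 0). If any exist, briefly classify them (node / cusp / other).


No singular points in the scanned grid; C is smooth there.

Compute partial derivatives:
  f_x = 4*x - 5.
  f_y = 1.
f_y = 1 is a nonzero constant, so f_y never vanishes: no point (x, y) can satisfy f = f_x = f_y = 0. In particular no (x, y) ∈ {−4, ..., 4}² is singular; the curve is smooth.


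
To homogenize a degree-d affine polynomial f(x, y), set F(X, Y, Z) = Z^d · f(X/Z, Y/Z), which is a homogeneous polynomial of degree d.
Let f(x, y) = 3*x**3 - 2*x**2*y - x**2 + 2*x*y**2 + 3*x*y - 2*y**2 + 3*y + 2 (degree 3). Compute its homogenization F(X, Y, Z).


F(X, Y, Z) = 3*X**3 - 2*X**2*Y - X**2*Z + 2*X*Y**2 + 3*X*Y*Z - 2*Y**2*Z + 3*Y*Z**2 + 2*Z**3

deg(f) = 3.
Substitute x = X/Z, y = Y/Z into f, then multiply by Z^3.
  monomial 3·x^3·y^0 ↦ 3·X^3·Y^0·Z^0.
  monomial -2·x^2·y^1 ↦ -2·X^2·Y^1·Z^0.
  monomial -1·x^2·y^0 ↦ -1·X^2·Y^0·Z^1.
  monomial 2·x^1·y^2 ↦ 2·X^1·Y^2·Z^0.
  monomial 3·x^1·y^1 ↦ 3·X^1·Y^1·Z^1.
  monomial -2·x^0·y^2 ↦ -2·X^0·Y^2·Z^1.
  monomial 3·x^0·y^1 ↦ 3·X^0·Y^1·Z^2.
  monomial 2·x^0·y^0 ↦ 2·X^0·Y^0·Z^3.
Collecting: F(X, Y, Z) = 3*X**3 - 2*X**2*Y - X**2*Z + 2*X*Y**2 + 3*X*Y*Z - 2*Y**2*Z + 3*Y*Z**2 + 2*Z**3.


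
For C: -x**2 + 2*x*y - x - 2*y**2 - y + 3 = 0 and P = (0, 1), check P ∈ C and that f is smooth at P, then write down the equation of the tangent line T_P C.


Tangent line at P: x - 5*y + 5 = 0.

Step 1: f(0, 1) = 0, so P lies on C.
Step 2: partial derivatives
  f_x(x, y) = -2*x + 2*y - 1, f_y(x, y) = 2*x - 4*y - 1.
  f_x(P) = 1, f_y(P) = -5 (gradient nonzero, so P is smooth).
Step 3: tangent line at P: 1·(x − 0) + -5·(y − 1) = 0.
Expanding: x - 5*y + 5 = 0.


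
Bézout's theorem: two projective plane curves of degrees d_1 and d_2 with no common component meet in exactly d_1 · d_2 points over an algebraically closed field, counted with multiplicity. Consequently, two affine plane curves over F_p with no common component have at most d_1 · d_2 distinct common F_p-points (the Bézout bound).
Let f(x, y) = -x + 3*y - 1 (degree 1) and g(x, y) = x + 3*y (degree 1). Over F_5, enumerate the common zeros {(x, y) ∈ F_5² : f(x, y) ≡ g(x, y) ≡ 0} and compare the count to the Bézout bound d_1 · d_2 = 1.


Common zeros: {(2, 1)}; count = 1; Bézout bound = 1.

deg(f) = 1, deg(g) = 1, so Bézout bound = 1.
Scan x ∈ F_5. For each x, list the y ∈ F_5 with f(x, y) ≡ 0 and those with g(x, y) ≡ 0 (mod 5); the common zeros in that column are the intersection.
  x = 0: f ≡ 0 at y ∈ {2}; g ≡ 0 at y ∈ {0}; common: ∅.
  x = 1: f ≡ 0 at y ∈ {4}; g ≡ 0 at y ∈ {3}; common: ∅.
  x = 2: f ≡ 0 at y ∈ {1}; g ≡ 0 at y ∈ {1}; common: {1}.
  x = 3: f ≡ 0 at y ∈ {3}; g ≡ 0 at y ∈ {4}; common: ∅.
  x = 4: f ≡ 0 at y ∈ {0}; g ≡ 0 at y ∈ {2}; common: ∅.
Collecting: common zeros = {(2, 1)}, so the count is 1.
Comparison with the Bézout bound: 1 ≤ 1 = deg(f)·deg(g), as expected for curves with no common component (the bound is attained).


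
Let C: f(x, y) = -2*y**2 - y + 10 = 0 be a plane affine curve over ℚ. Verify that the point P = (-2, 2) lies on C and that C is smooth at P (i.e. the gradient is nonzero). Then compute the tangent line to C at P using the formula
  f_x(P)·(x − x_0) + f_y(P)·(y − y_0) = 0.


Tangent line at P: 18 - 9*y = 0.

Step 1: f(-2, 2) = 0, so P lies on C.
Step 2: partial derivatives
  f_x(x, y) = 0, f_y(x, y) = -4*y - 1.
  f_x(P) = 0, f_y(P) = -9 (gradient nonzero, so P is smooth).
Step 3: tangent line at P: 0·(x − -2) + -9·(y − 2) = 0.
Expanding: 18 - 9*y = 0.


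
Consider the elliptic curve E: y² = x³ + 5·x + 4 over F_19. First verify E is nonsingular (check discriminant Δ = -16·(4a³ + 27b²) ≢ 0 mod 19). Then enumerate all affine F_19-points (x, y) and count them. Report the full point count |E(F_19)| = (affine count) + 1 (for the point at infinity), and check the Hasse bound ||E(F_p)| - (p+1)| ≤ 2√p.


Affine points = {(0, 2), (0, 17), (8, 9), (8, 10), (10, 3), (10, 16), (12, 5), (12, 14), (13, 9), (13, 10), (14, 5), (14, 14), (16, 0), (17, 9), (17, 10), (18, 6), (18, 13)}; affine count = 17; |E(F_19)| = 18.

Discriminant check: Δ ∝ 4a³ + 27b² = 4·5³ + 27·4² = 4·125 + 27·16 ≡ 1 (mod 19). Nonzero ⇒ E is nonsingular.
For each x ∈ F_19, compute rhs = x³ + 5·x + 4 mod 19, then count y ∈ F_19 with y² ≡ rhs.
  x = 0: rhs = 4, matching y values: 2, 17 (2 points).
  x = 1: rhs = 10, matching y values: none (0 points).
  x = 2: rhs = 3, matching y values: none (0 points).
  x = 3: rhs = 8, matching y values: none (0 points).
  x = 4: rhs = 12, matching y values: none (0 points).
  x = 5: rhs = 2, matching y values: none (0 points).
  x = 6: rhs = 3, matching y values: none (0 points).
  x = 7: rhs = 2, matching y values: none (0 points).
  x = 8: rhs = 5, matching y values: 9, 10 (2 points).
  x = 9: rhs = 18, matching y values: none (0 points).
  x = 10: rhs = 9, matching y values: 3, 16 (2 points).
  x = 11: rhs = 3, matching y values: none (0 points).
  x = 12: rhs = 6, matching y values: 5, 14 (2 points).
  x = 13: rhs = 5, matching y values: 9, 10 (2 points).
  x = 14: rhs = 6, matching y values: 5, 14 (2 points).
  x = 15: rhs = 15, matching y values: none (0 points).
  x = 16: rhs = 0, matching y values: 0 (1 points).
  x = 17: rhs = 5, matching y values: 9, 10 (2 points).
  x = 18: rhs = 17, matching y values: 6, 13 (2 points).
Total affine count: 17.
Full point count |E(F_19)| = 17 + 1 = 18.
Hasse bound: |18 − (19+1)| = |-2| = 2 ≤ 2√19 ≈ 8.7178 ✓.


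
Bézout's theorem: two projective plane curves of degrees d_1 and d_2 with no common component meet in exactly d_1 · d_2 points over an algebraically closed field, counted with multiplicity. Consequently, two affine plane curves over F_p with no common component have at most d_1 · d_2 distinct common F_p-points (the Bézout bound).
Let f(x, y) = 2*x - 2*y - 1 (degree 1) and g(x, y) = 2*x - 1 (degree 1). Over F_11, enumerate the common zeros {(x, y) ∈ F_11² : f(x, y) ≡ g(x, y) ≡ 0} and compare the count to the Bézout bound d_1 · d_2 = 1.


Common zeros: {(6, 0)}; count = 1; Bézout bound = 1.

deg(f) = 1, deg(g) = 1, so Bézout bound = 1.
Scan x ∈ F_11. For each x, list the y ∈ F_11 with f(x, y) ≡ 0 and those with g(x, y) ≡ 0 (mod 11); the common zeros in that column are the intersection.
  x = 0: f ≡ 0 at y ∈ {5}; g ≡ 0 at y ∈ ∅; common: ∅.
  x = 1: f ≡ 0 at y ∈ {6}; g ≡ 0 at y ∈ ∅; common: ∅.
  x = 2: f ≡ 0 at y ∈ {7}; g ≡ 0 at y ∈ ∅; common: ∅.
  x = 3: f ≡ 0 at y ∈ {8}; g ≡ 0 at y ∈ ∅; common: ∅.
  x = 4: f ≡ 0 at y ∈ {9}; g ≡ 0 at y ∈ ∅; common: ∅.
  x = 5: f ≡ 0 at y ∈ {10}; g ≡ 0 at y ∈ ∅; common: ∅.
  x = 6: f ≡ 0 at y ∈ {0}; g ≡ 0 at y ∈ {0, 1, 2, 3, 4, 5, 6, 7, 8, 9, 10}; common: {0}.
  x = 7: f ≡ 0 at y ∈ {1}; g ≡ 0 at y ∈ ∅; common: ∅.
  x = 8: f ≡ 0 at y ∈ {2}; g ≡ 0 at y ∈ ∅; common: ∅.
  x = 9: f ≡ 0 at y ∈ {3}; g ≡ 0 at y ∈ ∅; common: ∅.
  x = 10: f ≡ 0 at y ∈ {4}; g ≡ 0 at y ∈ ∅; common: ∅.
Collecting: common zeros = {(6, 0)}, so the count is 1.
Comparison with the Bézout bound: 1 ≤ 1 = deg(f)·deg(g), as expected for curves with no common component (the bound is attained).


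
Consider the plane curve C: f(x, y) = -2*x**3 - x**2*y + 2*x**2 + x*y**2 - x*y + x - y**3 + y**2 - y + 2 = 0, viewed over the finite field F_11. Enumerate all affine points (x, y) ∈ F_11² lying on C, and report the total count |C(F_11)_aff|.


Affine F_11-points: {(2, 6), (3, 5), (5, 9), (6, 0), (6, 2), (6, 5), (8, 10)}; count = 7.

For each of the 121 pairs (x, y) ∈ F_11², evaluate f(x, y) mod 11. Record the zeros.
  x = 0: [0↦2, 1↦1, 2↦7, 3↦3, 4↦5, 5↦7, 6↦3, 7↦9, 8↦8, 9↦5, 10↦5]  zeros at y ∈ ∅
  x = 1: [0↦3, 1↦1, 2↦8, 3↦7, 4↦3, 5↦1, 6↦6, 7↦1, 8↦2, 9↦3, 10↦9]  zeros at y ∈ ∅
  x = 2: [0↦7, 1↦2, 2↦8, 3↦8, 4↦7, 5↦10, 6↦0, 7↦4, 8↦5, 9↦8, 10↦7]  zeros at y ∈ {6}
  x = 3: [0↦2, 1↦3, 2↦6, 3↦5, 4↦5, 5↦0, 6↦6, 7↦6, 8↦5, 9↦8, 10↦9]  zeros at y ∈ {5}
  x = 4: [0↦9, 1↦3, 2↦1, 3↦8, 4↦7, 5↦3, 6↦1, 7↦6, 8↦1, 9↦2, 10↦3]  zeros at y ∈ ∅
  x = 5: [0↦5, 1↦1, 2↦3, 3↦5, 4↦1, 5↦7, 6↦6, 7↦3, 8↦3, 9↦0, 10↦10]  zeros at y ∈ {9}
  x = 6: [0↦0, 1↦7, 2↦0, 3↦6, 4↦8, 5↦0, 6↦9, 7↦7, 8↦10, 9↦1, 10↦7]  zeros at y ∈ {0, 2, 5}
  x = 7: [0↦4, 1↦9, 2↦2, 3↦10, 4↦5, 5↦3, 6↦9, 7↦6, 8↦10, 9↦4, 10↦4]  zeros at y ∈ ∅
  x = 8: [0↦5, 1↦6, 2↦8, 3↦5, 4↦2, 5↦4, 6↦5, 7↦10, 8↦2, 9↦8, 10↦0]  zeros at y ∈ {10}
  x = 9: [0↦2, 1↦8, 2↦6, 3↦1, 4↦9, 5↦2, 6↦7, 7↦7, 8↦7, 9↦1, 10↦5]  zeros at y ∈ ∅
  x = 10: [0↦5, 1↦3, 2↦6, 3↦8, 4↦3, 5↦7, 6↦3, 7↦7, 8↦2, 9↦4, 10↦7]  zeros at y ∈ ∅
Collecting zeros: affine points = {(2, 6), (3, 5), (5, 9), (6, 0), (6, 2), (6, 5), (8, 10)}.
Total count |C(F_11)_aff| = 7.


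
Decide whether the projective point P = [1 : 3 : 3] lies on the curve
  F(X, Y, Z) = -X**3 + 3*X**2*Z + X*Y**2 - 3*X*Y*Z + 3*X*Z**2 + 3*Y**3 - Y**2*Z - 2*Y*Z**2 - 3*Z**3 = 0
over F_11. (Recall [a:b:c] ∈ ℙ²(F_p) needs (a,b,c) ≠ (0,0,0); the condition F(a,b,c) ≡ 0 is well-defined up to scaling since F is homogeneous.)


F(1,3,3) ≡ 2 (mod 11); P is NOT on the curve.

Evaluate F(1, 3, 3) term-by-term (mod 11).
  -X**3 ↦ -1·1·1·1 = -1
  3*X**2*Z ↦ 3·1·1·3 = 9
  X*Y**2 ↦ 1·1·9·1 = 9
  -3*X*Y*Z ↦ -3·1·3·3 = -27
  3*X*Z**2 ↦ 3·1·1·9 = 27
  3*Y**3 ↦ 3·1·27·1 = 81
  -Y**2*Z ↦ -1·1·9·3 = -27
  -2*Y*Z**2 ↦ -2·1·3·9 = -54
  -3*Z**3 ↦ -3·1·1·27 = -81
Sum: F(1, 3, 3) = (-1) + (9) + (9) + (-27) + (27) + (81) + (-27) + (-54) + (-81) = -64.
Reducing mod 11: -64 ≡ 2 (mod 11).
Since F(a, b, c) ≡ 2 ≠ 0 (mod 11), P does NOT lie on the curve.


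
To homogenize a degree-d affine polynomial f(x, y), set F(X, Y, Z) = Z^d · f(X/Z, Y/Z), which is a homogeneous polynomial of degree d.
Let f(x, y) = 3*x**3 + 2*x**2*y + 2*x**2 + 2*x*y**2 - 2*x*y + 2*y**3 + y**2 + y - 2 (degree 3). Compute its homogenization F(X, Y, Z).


F(X, Y, Z) = 3*X**3 + 2*X**2*Y + 2*X**2*Z + 2*X*Y**2 - 2*X*Y*Z + 2*Y**3 + Y**2*Z + Y*Z**2 - 2*Z**3

deg(f) = 3.
Substitute x = X/Z, y = Y/Z into f, then multiply by Z^3.
  monomial 3·x^3·y^0 ↦ 3·X^3·Y^0·Z^0.
  monomial 2·x^2·y^1 ↦ 2·X^2·Y^1·Z^0.
  monomial 2·x^2·y^0 ↦ 2·X^2·Y^0·Z^1.
  monomial 2·x^1·y^2 ↦ 2·X^1·Y^2·Z^0.
  monomial -2·x^1·y^1 ↦ -2·X^1·Y^1·Z^1.
  monomial 2·x^0·y^3 ↦ 2·X^0·Y^3·Z^0.
  monomial 1·x^0·y^2 ↦ 1·X^0·Y^2·Z^1.
  monomial 1·x^0·y^1 ↦ 1·X^0·Y^1·Z^2.
  monomial -2·x^0·y^0 ↦ -2·X^0·Y^0·Z^3.
Collecting: F(X, Y, Z) = 3*X**3 + 2*X**2*Y + 2*X**2*Z + 2*X*Y**2 - 2*X*Y*Z + 2*Y**3 + Y**2*Z + Y*Z**2 - 2*Z**3.


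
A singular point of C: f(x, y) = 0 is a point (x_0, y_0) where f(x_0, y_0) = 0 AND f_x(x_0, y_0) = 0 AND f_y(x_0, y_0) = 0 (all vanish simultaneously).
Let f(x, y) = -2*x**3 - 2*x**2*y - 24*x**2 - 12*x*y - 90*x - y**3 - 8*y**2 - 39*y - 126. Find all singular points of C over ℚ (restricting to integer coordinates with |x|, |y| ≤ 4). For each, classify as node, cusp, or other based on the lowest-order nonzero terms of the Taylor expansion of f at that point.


Singular points: {(-3, -3)}; classification: cusp.

Compute partial derivatives:
  f_x = -6*x**2 - 4*x*y - 48*x - 12*y - 90.
  f_y = -2*x**2 - 12*x - 3*y**2 - 16*y - 39.
Scan x_0 ∈ {−4, ..., 4}. For each x_0, f_y(x_0, y) is a polynomial in y; find its integer roots y ∈ {−4, ..., 4}, then test f_x and f at those candidates.
  x = -4: f_y(-4, y) = -3*y**2 - 16*y - 23; no integer root y with |y| ≤ 4.
  x = -3: f_y(-3, y) = -3*y**2 - 16*y - 21; vanishes at y ∈ {-3}. (-3, -3): f_x = 0, f = 0 — SINGULAR.
  x = -2: f_y(-2, y) = -3*y**2 - 16*y - 23; no integer root y with |y| ≤ 4.
  x = -1: f_y(-1, y) = -3*y**2 - 16*y - 29; no integer root y with |y| ≤ 4.
  x = 0: f_y(0, y) = -3*y**2 - 16*y - 39; no integer root y with |y| ≤ 4.
  x = 1: f_y(1, y) = -3*y**2 - 16*y - 53; no integer root y with |y| ≤ 4.
  x = 2: f_y(2, y) = -3*y**2 - 16*y - 71; no integer root y with |y| ≤ 4.
  x = 3: f_y(3, y) = -3*y**2 - 16*y - 93; no integer root y with |y| ≤ 4.
  x = 4: f_y(4, y) = -3*y**2 - 16*y - 119; no integer root y with |y| ≤ 4.
Only singular point on the grid: (-3, -3).
Classify: substitute x = -3 + u, y = -3 + v and expand: f = -2*u**3 - 2*u**2*v - v**3 + v**2.
No constant or linear terms (consistent with a singular point). Quadratic part: v**2. Cubic part: -2*u**3 - 2*u**2*v - v**3.
The quadratic part v**2 is a perfect square, so there is a single (double) tangent line v = 0, i.e. y = -3. Restricting the cubic part to that line (v = 0) leaves -2*u**3 ≠ 0, so f is not divisible by v and the branch is v² ≈ 2*u**3 to lowest order — this is a cusp.
Classification: cusp.


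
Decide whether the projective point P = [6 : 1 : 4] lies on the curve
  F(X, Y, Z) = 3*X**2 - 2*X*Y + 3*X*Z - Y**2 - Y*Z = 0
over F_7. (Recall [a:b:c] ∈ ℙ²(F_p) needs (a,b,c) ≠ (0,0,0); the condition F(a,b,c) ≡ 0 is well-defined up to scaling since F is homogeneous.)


F(6,1,4) ≡ 2 (mod 7); P is NOT on the curve.

Evaluate F(6, 1, 4) term-by-term (mod 7).
  3*X**2 ↦ 3·36·1·1 = 108
  -2*X*Y ↦ -2·6·1·1 = -12
  3*X*Z ↦ 3·6·1·4 = 72
  -Y**2 ↦ -1·1·1·1 = -1
  -Y*Z ↦ -1·1·1·4 = -4
Sum: F(6, 1, 4) = (108) + (-12) + (72) + (-1) + (-4) = 163.
Reducing mod 7: 163 ≡ 2 (mod 7).
Since F(a, b, c) ≡ 2 ≠ 0 (mod 7), P does NOT lie on the curve.


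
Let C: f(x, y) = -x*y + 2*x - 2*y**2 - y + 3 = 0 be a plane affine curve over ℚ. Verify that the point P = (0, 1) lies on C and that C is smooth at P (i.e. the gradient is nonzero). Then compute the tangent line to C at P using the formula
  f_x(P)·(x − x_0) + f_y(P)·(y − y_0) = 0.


Tangent line at P: x - 5*y + 5 = 0.

Step 1: f(0, 1) = 0, so P lies on C.
Step 2: partial derivatives
  f_x(x, y) = 2 - y, f_y(x, y) = -x - 4*y - 1.
  f_x(P) = 1, f_y(P) = -5 (gradient nonzero, so P is smooth).
Step 3: tangent line at P: 1·(x − 0) + -5·(y − 1) = 0.
Expanding: x - 5*y + 5 = 0.


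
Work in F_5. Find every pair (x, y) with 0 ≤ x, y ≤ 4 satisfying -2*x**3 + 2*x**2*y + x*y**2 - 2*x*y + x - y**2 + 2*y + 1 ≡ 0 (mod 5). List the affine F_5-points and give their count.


Affine F_5-points: {(1, 0), (3, 0), (3, 3)}; count = 3.

For each of the 25 pairs (x, y) ∈ F_5², evaluate f(x, y) mod 5. Record the zeros.
  x = 0: [0↦1, 1↦2, 2↦1, 3↦3, 4↦3]  zeros at y ∈ ∅
  x = 1: [0↦0, 1↦2, 2↦4, 3↦1, 4↦3]  zeros at y ∈ {0}
  x = 2: [0↦2, 1↦4, 2↦3, 3↦4, 4↦2]  zeros at y ∈ ∅
  x = 3: [0↦0, 1↦1, 2↦1, 3↦0, 4↦3]  zeros at y ∈ {0, 3}
  x = 4: [0↦2, 1↦1, 2↦1, 3↦2, 4↦4]  zeros at y ∈ ∅
Collecting zeros: affine points = {(1, 0), (3, 0), (3, 3)}.
Total count |C(F_5)_aff| = 3.


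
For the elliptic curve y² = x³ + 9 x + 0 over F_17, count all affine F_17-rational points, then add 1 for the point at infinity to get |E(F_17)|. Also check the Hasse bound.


Affine points = {(0, 0), (2, 3), (2, 14), (4, 7), (4, 10), (5, 0), (6, 7), (6, 10), (7, 7), (7, 10), (10, 6), (10, 11), (11, 6), (11, 11), (12, 0), (13, 6), (13, 11), (15, 5), (15, 12)}; affine count = 19; |E(F_17)| = 20.

Discriminant check: Δ ∝ 4a³ + 27b² = 4·9³ + 27·0² = 4·729 + 27·0 ≡ 9 (mod 17). Nonzero ⇒ E is nonsingular.
For each x ∈ F_17, compute rhs = x³ + 9·x + 0 mod 17, then count y ∈ F_17 with y² ≡ rhs.
  x = 0: rhs = 0, matching y values: 0 (1 points).
  x = 1: rhs = 10, matching y values: none (0 points).
  x = 2: rhs = 9, matching y values: 3, 14 (2 points).
  x = 3: rhs = 3, matching y values: none (0 points).
  x = 4: rhs = 15, matching y values: 7, 10 (2 points).
  x = 5: rhs = 0, matching y values: 0 (1 points).
  x = 6: rhs = 15, matching y values: 7, 10 (2 points).
  x = 7: rhs = 15, matching y values: 7, 10 (2 points).
  x = 8: rhs = 6, matching y values: none (0 points).
  x = 9: rhs = 11, matching y values: none (0 points).
  x = 10: rhs = 2, matching y values: 6, 11 (2 points).
  x = 11: rhs = 2, matching y values: 6, 11 (2 points).
  x = 12: rhs = 0, matching y values: 0 (1 points).
  x = 13: rhs = 2, matching y values: 6, 11 (2 points).
  x = 14: rhs = 14, matching y values: none (0 points).
  x = 15: rhs = 8, matching y values: 5, 12 (2 points).
  x = 16: rhs = 7, matching y values: none (0 points).
Total affine count: 19.
Full point count |E(F_17)| = 19 + 1 = 20.
Hasse bound: |20 − (17+1)| = |2| = 2 ≤ 2√17 ≈ 8.2462 ✓.


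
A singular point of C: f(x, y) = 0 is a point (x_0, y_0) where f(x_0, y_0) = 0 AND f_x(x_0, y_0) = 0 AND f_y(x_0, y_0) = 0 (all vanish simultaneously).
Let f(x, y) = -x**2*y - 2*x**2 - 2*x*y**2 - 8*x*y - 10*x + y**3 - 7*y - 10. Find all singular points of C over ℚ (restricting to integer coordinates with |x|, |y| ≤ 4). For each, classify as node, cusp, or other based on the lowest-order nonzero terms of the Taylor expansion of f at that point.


Singular points: {(-2, -1)}; classification: node.

Compute partial derivatives:
  f_x = -2*x*y - 4*x - 2*y**2 - 8*y - 10.
  f_y = -x**2 - 4*x*y - 8*x + 3*y**2 - 7.
Scan x_0 ∈ {−4, ..., 4}. For each x_0, f_y(x_0, y) is a polynomial in y; find its integer roots y ∈ {−4, ..., 4}, then test f_x and f at those candidates.
  x = -4: f_y(-4, y) = 3*y**2 + 16*y + 9; no integer root y with |y| ≤ 4.
  x = -3: f_y(-3, y) = 3*y**2 + 12*y + 8; no integer root y with |y| ≤ 4.
  x = -2: f_y(-2, y) = 3*y**2 + 8*y + 5; vanishes at y ∈ {-1}. (-2, -1): f_x = 0, f = 0 — SINGULAR.
  x = -1: f_y(-1, y) = 3*y**2 + 4*y; vanishes at y ∈ {0}. (-1, 0): f_x = -6 ≠ 0.
  x = 0: f_y(0, y) = 3*y**2 - 7; no integer root y with |y| ≤ 4.
  x = 1: f_y(1, y) = 3*y**2 - 4*y - 16; no integer root y with |y| ≤ 4.
  x = 2: f_y(2, y) = 3*y**2 - 8*y - 27; no integer root y with |y| ≤ 4.
  x = 3: f_y(3, y) = 3*y**2 - 12*y - 40; no integer root y with |y| ≤ 4.
  x = 4: f_y(4, y) = 3*y**2 - 16*y - 55; no integer root y with |y| ≤ 4.
Only singular point on the grid: (-2, -1).
Classify: substitute x = -2 + u, y = -1 + v and expand: f = -u**2*v - u**2 - 2*u*v**2 + v**3 + v**2.
No constant or linear terms (consistent with a singular point). Quadratic part: -u**2 + v**2. Cubic part: -u**2*v - 2*u*v**2 + v**3.
The quadratic part v**2 - u**2 = (v − u)(v + u) splits into two distinct linear factors, so there are two distinct tangent lines y − -1 = ±(x − -2) — this is a node (ordinary double point).
Classification: node.


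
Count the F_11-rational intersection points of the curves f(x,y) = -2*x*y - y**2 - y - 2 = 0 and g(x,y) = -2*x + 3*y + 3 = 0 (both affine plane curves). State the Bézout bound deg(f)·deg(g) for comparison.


Common zeros: ∅; count = 0; Bézout bound = 2.

deg(f) = 2, deg(g) = 1, so Bézout bound = 2.
Scan x ∈ F_11. For each x, list the y ∈ F_11 with f(x, y) ≡ 0 and those with g(x, y) ≡ 0 (mod 11); the common zeros in that column are the intersection.
  x = 0: f ≡ 0 at y ∈ {4, 6}; g ≡ 0 at y ∈ {10}; common: ∅.
  x = 1: f ≡ 0 at y ∈ {9, 10}; g ≡ 0 at y ∈ {7}; common: ∅.
  x = 2: f ≡ 0 at y ∈ ∅; g ≡ 0 at y ∈ {4}; common: ∅.
  x = 3: f ≡ 0 at y ∈ ∅; g ≡ 0 at y ∈ {1}; common: ∅.
  x = 4: f ≡ 0 at y ∈ ∅; g ≡ 0 at y ∈ {9}; common: ∅.
  x = 5: f ≡ 0 at y ∈ {3, 8}; g ≡ 0 at y ∈ {6}; common: ∅.
  x = 6: f ≡ 0 at y ∈ ∅; g ≡ 0 at y ∈ {3}; common: ∅.
  x = 7: f ≡ 0 at y ∈ ∅; g ≡ 0 at y ∈ {0}; common: ∅.
  x = 8: f ≡ 0 at y ∈ ∅; g ≡ 0 at y ∈ {8}; common: ∅.
  x = 9: f ≡ 0 at y ∈ {1, 2}; g ≡ 0 at y ∈ {5}; common: ∅.
  x = 10: f ≡ 0 at y ∈ {5, 7}; g ≡ 0 at y ∈ {2}; common: ∅.
Collecting: common zeros = ∅, so the count is 0.
Comparison with the Bézout bound: 0 ≤ 2 = deg(f)·deg(g), as expected for curves with no common component (the affine F_11-count falls short of the bound because intersections may lie at infinity, over extension fields, or carry multiplicity).


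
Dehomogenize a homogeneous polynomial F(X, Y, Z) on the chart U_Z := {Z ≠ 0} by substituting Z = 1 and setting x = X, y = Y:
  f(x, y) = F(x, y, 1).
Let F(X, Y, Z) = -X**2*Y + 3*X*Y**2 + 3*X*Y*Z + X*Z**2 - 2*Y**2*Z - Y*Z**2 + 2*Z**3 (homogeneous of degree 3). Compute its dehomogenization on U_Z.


f(x, y) = -x**2*y + 3*x*y**2 + 3*x*y + x - 2*y**2 - y + 2

On U_Z we set Z = 1. Each monomial c·X^i·Y^j·Z^k in F becomes c·x^i·y^j·1^k = c·x^i·y^j.
Substituting Z = 1: F(X, Y, 1) = -x**2*y + 3*x*y**2 + 3*x*y + x - 2*y**2 - y + 2.
Note: deg(f) ≤ deg(F) = 3; strict inequality happens when F is divisible by Z (lost terms).


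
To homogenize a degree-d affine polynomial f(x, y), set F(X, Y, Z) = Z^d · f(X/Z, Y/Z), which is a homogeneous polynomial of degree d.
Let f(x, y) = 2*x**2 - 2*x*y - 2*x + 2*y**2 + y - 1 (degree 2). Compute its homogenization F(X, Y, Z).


F(X, Y, Z) = 2*X**2 - 2*X*Y - 2*X*Z + 2*Y**2 + Y*Z - Z**2

deg(f) = 2.
Substitute x = X/Z, y = Y/Z into f, then multiply by Z^2.
  monomial 2·x^2·y^0 ↦ 2·X^2·Y^0·Z^0.
  monomial -2·x^1·y^1 ↦ -2·X^1·Y^1·Z^0.
  monomial -2·x^1·y^0 ↦ -2·X^1·Y^0·Z^1.
  monomial 2·x^0·y^2 ↦ 2·X^0·Y^2·Z^0.
  monomial 1·x^0·y^1 ↦ 1·X^0·Y^1·Z^1.
  monomial -1·x^0·y^0 ↦ -1·X^0·Y^0·Z^2.
Collecting: F(X, Y, Z) = 2*X**2 - 2*X*Y - 2*X*Z + 2*Y**2 + Y*Z - Z**2.


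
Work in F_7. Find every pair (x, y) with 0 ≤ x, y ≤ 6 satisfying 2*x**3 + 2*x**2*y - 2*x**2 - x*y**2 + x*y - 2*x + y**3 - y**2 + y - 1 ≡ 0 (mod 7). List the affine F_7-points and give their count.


Affine F_7-points: {(0, 1), (1, 1), (2, 2), (2, 4), (5, 0), (5, 6), (6, 1)}; count = 7.

For each of the 49 pairs (x, y) ∈ F_7², evaluate f(x, y) mod 7. Record the zeros.
  x = 0: [0↦6, 1↦0, 2↦5, 3↦6, 4↦2, 5↦6, 6↦3]  zeros at y ∈ {1}
  x = 1: [0↦4, 1↦0, 2↦5, 3↦4, 4↦3, 5↦1, 6↦4]  zeros at y ∈ {1}
  x = 2: [0↦3, 1↦5, 2↦0, 3↦1, 4↦0, 5↦3, 6↦2]  zeros at y ∈ {2, 4}
  x = 3: [0↦1, 1↦6, 2↦2, 3↦2, 4↦5, 5↦3, 6↦2]  zeros at y ∈ ∅
  x = 4: [0↦3, 1↦1, 2↦2, 3↦5, 4↦2, 5↦6, 6↦2]  zeros at y ∈ ∅
  x = 5: [0↦0, 1↦2, 2↦5, 3↦1, 4↦3, 5↦3, 6↦0]  zeros at y ∈ {0, 6}
  x = 6: [0↦4, 1↦0, 2↦2, 3↦2, 4↦6, 5↦6, 6↦1]  zeros at y ∈ {1}
Collecting zeros: affine points = {(0, 1), (1, 1), (2, 2), (2, 4), (5, 0), (5, 6), (6, 1)}.
Total count |C(F_7)_aff| = 7.


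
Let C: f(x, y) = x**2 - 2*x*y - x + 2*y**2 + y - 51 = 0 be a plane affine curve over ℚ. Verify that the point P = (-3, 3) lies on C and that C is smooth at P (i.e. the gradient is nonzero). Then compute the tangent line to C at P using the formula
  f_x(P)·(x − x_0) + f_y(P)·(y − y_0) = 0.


Tangent line at P: -13*x + 19*y - 96 = 0.

Step 1: f(-3, 3) = 0, so P lies on C.
Step 2: partial derivatives
  f_x(x, y) = 2*x - 2*y - 1, f_y(x, y) = -2*x + 4*y + 1.
  f_x(P) = -13, f_y(P) = 19 (gradient nonzero, so P is smooth).
Step 3: tangent line at P: -13·(x − -3) + 19·(y − 3) = 0.
Expanding: -13*x + 19*y - 96 = 0.


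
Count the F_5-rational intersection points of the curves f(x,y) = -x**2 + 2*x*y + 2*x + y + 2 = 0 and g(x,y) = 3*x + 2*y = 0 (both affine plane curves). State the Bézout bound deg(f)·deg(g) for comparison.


Common zeros: {(3, 3), (4, 4)}; count = 2; Bézout bound = 2.

deg(f) = 2, deg(g) = 1, so Bézout bound = 2.
Scan x ∈ F_5. For each x, list the y ∈ F_5 with f(x, y) ≡ 0 and those with g(x, y) ≡ 0 (mod 5); the common zeros in that column are the intersection.
  x = 0: f ≡ 0 at y ∈ {3}; g ≡ 0 at y ∈ {0}; common: ∅.
  x = 1: f ≡ 0 at y ∈ {4}; g ≡ 0 at y ∈ {1}; common: ∅.
  x = 2: f ≡ 0 at y ∈ ∅; g ≡ 0 at y ∈ {2}; common: ∅.
  x = 3: f ≡ 0 at y ∈ {3}; g ≡ 0 at y ∈ {3}; common: {3}.
  x = 4: f ≡ 0 at y ∈ {4}; g ≡ 0 at y ∈ {4}; common: {4}.
Collecting: common zeros = {(3, 3), (4, 4)}, so the count is 2.
Comparison with the Bézout bound: 2 ≤ 2 = deg(f)·deg(g), as expected for curves with no common component (the bound is attained).


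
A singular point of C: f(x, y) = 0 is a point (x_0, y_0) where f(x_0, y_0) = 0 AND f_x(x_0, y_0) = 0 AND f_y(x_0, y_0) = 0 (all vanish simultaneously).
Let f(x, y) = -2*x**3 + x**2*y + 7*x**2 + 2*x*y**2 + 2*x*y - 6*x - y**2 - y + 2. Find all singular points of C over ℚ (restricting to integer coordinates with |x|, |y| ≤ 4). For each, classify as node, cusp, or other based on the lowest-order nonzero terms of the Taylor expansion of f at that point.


Singular points: {(1, -1)}; classification: cusp.

Compute partial derivatives:
  f_x = -6*x**2 + 2*x*y + 14*x + 2*y**2 + 2*y - 6.
  f_y = x**2 + 4*x*y + 2*x - 2*y - 1.
Scan x_0 ∈ {−4, ..., 4}. For each x_0, f_y(x_0, y) is a polynomial in y; find its integer roots y ∈ {−4, ..., 4}, then test f_x and f at those candidates.
  x = -4: f_y(-4, y) = 7 - 18*y; no integer root y with |y| ≤ 4.
  x = -3: f_y(-3, y) = 2 - 14*y; no integer root y with |y| ≤ 4.
  x = -2: f_y(-2, y) = -10*y - 1; no integer root y with |y| ≤ 4.
  x = -1: f_y(-1, y) = -6*y - 2; no integer root y with |y| ≤ 4.
  x = 0: f_y(0, y) = -2*y - 1; no integer root y with |y| ≤ 4.
  x = 1: f_y(1, y) = 2*y + 2; vanishes at y ∈ {-1}. (1, -1): f_x = 0, f = 0 — SINGULAR.
  x = 2: f_y(2, y) = 6*y + 7; no integer root y with |y| ≤ 4.
  x = 3: f_y(3, y) = 10*y + 14; no integer root y with |y| ≤ 4.
  x = 4: f_y(4, y) = 14*y + 23; no integer root y with |y| ≤ 4.
Only singular point on the grid: (1, -1).
Classify: substitute x = 1 + u, y = -1 + v and expand: f = -2*u**3 + u**2*v + 2*u*v**2 + v**2.
No constant or linear terms (consistent with a singular point). Quadratic part: v**2. Cubic part: -2*u**3 + u**2*v + 2*u*v**2.
The quadratic part v**2 is a perfect square, so there is a single (double) tangent line v = 0, i.e. y = -1. Restricting the cubic part to that line (v = 0) leaves -2*u**3 ≠ 0, so f is not divisible by v and the branch is v² ≈ 2*u**3 to lowest order — this is a cusp.
Classification: cusp.


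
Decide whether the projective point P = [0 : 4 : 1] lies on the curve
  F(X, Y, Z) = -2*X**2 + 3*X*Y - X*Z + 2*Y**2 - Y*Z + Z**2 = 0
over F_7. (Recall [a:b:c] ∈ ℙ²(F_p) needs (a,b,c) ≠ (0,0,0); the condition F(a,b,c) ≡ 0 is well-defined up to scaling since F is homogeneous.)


F(0,4,1) ≡ 1 (mod 7); P is NOT on the curve.

Evaluate F(0, 4, 1) term-by-term (mod 7).
  -2*X**2 ↦ -2·0·1·1 = 0
  3*X*Y ↦ 3·0·4·1 = 0
  -X*Z ↦ -1·0·1·1 = 0
  2*Y**2 ↦ 2·1·16·1 = 32
  -Y*Z ↦ -1·1·4·1 = -4
  Z**2 ↦ 1·1·1·1 = 1
Sum: F(0, 4, 1) = (0) + (0) + (0) + (32) + (-4) + (1) = 29.
Reducing mod 7: 29 ≡ 1 (mod 7).
Since F(a, b, c) ≡ 1 ≠ 0 (mod 7), P does NOT lie on the curve.


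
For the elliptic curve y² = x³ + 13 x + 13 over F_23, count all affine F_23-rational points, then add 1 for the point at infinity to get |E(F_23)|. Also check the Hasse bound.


Affine points = {(0, 6), (0, 17), (1, 2), (1, 21), (2, 1), (2, 22), (6, 10), (6, 13), (8, 10), (8, 13), (9, 10), (9, 13), (10, 4), (10, 19), (14, 8), (14, 15), (15, 8), (15, 15), (16, 4), (16, 19), (17, 8), (17, 15), (19, 9), (19, 14), (20, 4), (20, 19), (21, 5), (21, 18)}; affine count = 28; |E(F_23)| = 29.

Discriminant check: Δ ∝ 4a³ + 27b² = 4·13³ + 27·13² = 4·2197 + 27·169 ≡ 11 (mod 23). Nonzero ⇒ E is nonsingular.
For each x ∈ F_23, compute rhs = x³ + 13·x + 13 mod 23, then count y ∈ F_23 with y² ≡ rhs.
  x = 0: rhs = 13, matching y values: 6, 17 (2 points).
  x = 1: rhs = 4, matching y values: 2, 21 (2 points).
  x = 2: rhs = 1, matching y values: 1, 22 (2 points).
  x = 3: rhs = 10, matching y values: none (0 points).
  x = 4: rhs = 14, matching y values: none (0 points).
  x = 5: rhs = 19, matching y values: none (0 points).
  x = 6: rhs = 8, matching y values: 10, 13 (2 points).
  x = 7: rhs = 10, matching y values: none (0 points).
  x = 8: rhs = 8, matching y values: 10, 13 (2 points).
  x = 9: rhs = 8, matching y values: 10, 13 (2 points).
  x = 10: rhs = 16, matching y values: 4, 19 (2 points).
  x = 11: rhs = 15, matching y values: none (0 points).
  x = 12: rhs = 11, matching y values: none (0 points).
  x = 13: rhs = 10, matching y values: none (0 points).
  x = 14: rhs = 18, matching y values: 8, 15 (2 points).
  x = 15: rhs = 18, matching y values: 8, 15 (2 points).
  x = 16: rhs = 16, matching y values: 4, 19 (2 points).
  x = 17: rhs = 18, matching y values: 8, 15 (2 points).
  x = 18: rhs = 7, matching y values: none (0 points).
  x = 19: rhs = 12, matching y values: 9, 14 (2 points).
  x = 20: rhs = 16, matching y values: 4, 19 (2 points).
  x = 21: rhs = 2, matching y values: 5, 18 (2 points).
  x = 22: rhs = 22, matching y values: none (0 points).
Total affine count: 28.
Full point count |E(F_23)| = 28 + 1 = 29.
Hasse bound: |29 − (23+1)| = |5| = 5 ≤ 2√23 ≈ 9.5917 ✓.


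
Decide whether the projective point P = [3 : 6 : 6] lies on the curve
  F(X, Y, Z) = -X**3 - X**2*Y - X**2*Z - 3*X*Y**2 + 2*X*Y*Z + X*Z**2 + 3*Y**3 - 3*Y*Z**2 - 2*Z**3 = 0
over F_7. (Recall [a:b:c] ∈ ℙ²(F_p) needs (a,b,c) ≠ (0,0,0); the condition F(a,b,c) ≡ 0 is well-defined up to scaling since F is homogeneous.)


F(3,6,6) ≡ 0 (mod 7); P is on the curve.

Evaluate F(3, 6, 6) term-by-term (mod 7).
  -X**3 ↦ -1·27·1·1 = -27
  -X**2*Y ↦ -1·9·6·1 = -54
  -X**2*Z ↦ -1·9·1·6 = -54
  -3*X*Y**2 ↦ -3·3·36·1 = -324
  2*X*Y*Z ↦ 2·3·6·6 = 216
  X*Z**2 ↦ 1·3·1·36 = 108
  3*Y**3 ↦ 3·1·216·1 = 648
  -3*Y*Z**2 ↦ -3·1·6·36 = -648
  -2*Z**3 ↦ -2·1·1·216 = -432
Sum: F(3, 6, 6) = (-27) + (-54) + (-54) + (-324) + (216) + (108) + (648) + (-648) + (-432) = -567.
Reducing mod 7: -567 ≡ 0 (mod 7).
Since F(a, b, c) ≡ 0 (mod 7), P lies on the curve.


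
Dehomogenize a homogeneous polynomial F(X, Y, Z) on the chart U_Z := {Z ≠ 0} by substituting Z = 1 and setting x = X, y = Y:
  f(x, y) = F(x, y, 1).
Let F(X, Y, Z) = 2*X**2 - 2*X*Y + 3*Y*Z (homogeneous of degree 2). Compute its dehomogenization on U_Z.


f(x, y) = 2*x**2 - 2*x*y + 3*y

On U_Z we set Z = 1. Each monomial c·X^i·Y^j·Z^k in F becomes c·x^i·y^j·1^k = c·x^i·y^j.
Substituting Z = 1: F(X, Y, 1) = 2*x**2 - 2*x*y + 3*y.
Note: deg(f) ≤ deg(F) = 2; strict inequality happens when F is divisible by Z (lost terms).


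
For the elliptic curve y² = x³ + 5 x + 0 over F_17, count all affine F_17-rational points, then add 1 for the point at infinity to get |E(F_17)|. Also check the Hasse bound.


Affine points = {(0, 0), (2, 1), (2, 16), (3, 5), (3, 12), (4, 4), (4, 13), (6, 5), (6, 12), (7, 2), (7, 15), (8, 5), (8, 12), (9, 3), (9, 14), (10, 8), (10, 9), (11, 3), (11, 14), (13, 1), (13, 16), (14, 3), (14, 14), (15, 4), (15, 13)}; affine count = 25; |E(F_17)| = 26.

Discriminant check: Δ ∝ 4a³ + 27b² = 4·5³ + 27·0² = 4·125 + 27·0 ≡ 7 (mod 17). Nonzero ⇒ E is nonsingular.
For each x ∈ F_17, compute rhs = x³ + 5·x + 0 mod 17, then count y ∈ F_17 with y² ≡ rhs.
  x = 0: rhs = 0, matching y values: 0 (1 points).
  x = 1: rhs = 6, matching y values: none (0 points).
  x = 2: rhs = 1, matching y values: 1, 16 (2 points).
  x = 3: rhs = 8, matching y values: 5, 12 (2 points).
  x = 4: rhs = 16, matching y values: 4, 13 (2 points).
  x = 5: rhs = 14, matching y values: none (0 points).
  x = 6: rhs = 8, matching y values: 5, 12 (2 points).
  x = 7: rhs = 4, matching y values: 2, 15 (2 points).
  x = 8: rhs = 8, matching y values: 5, 12 (2 points).
  x = 9: rhs = 9, matching y values: 3, 14 (2 points).
  x = 10: rhs = 13, matching y values: 8, 9 (2 points).
  x = 11: rhs = 9, matching y values: 3, 14 (2 points).
  x = 12: rhs = 3, matching y values: none (0 points).
  x = 13: rhs = 1, matching y values: 1, 16 (2 points).
  x = 14: rhs = 9, matching y values: 3, 14 (2 points).
  x = 15: rhs = 16, matching y values: 4, 13 (2 points).
  x = 16: rhs = 11, matching y values: none (0 points).
Total affine count: 25.
Full point count |E(F_17)| = 25 + 1 = 26.
Hasse bound: |26 − (17+1)| = |8| = 8 ≤ 2√17 ≈ 8.2462 ✓.


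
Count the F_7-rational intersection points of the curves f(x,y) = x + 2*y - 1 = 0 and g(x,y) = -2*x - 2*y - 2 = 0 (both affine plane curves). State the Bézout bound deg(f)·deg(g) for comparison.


Common zeros: {(4, 2)}; count = 1; Bézout bound = 1.

deg(f) = 1, deg(g) = 1, so Bézout bound = 1.
Scan x ∈ F_7. For each x, list the y ∈ F_7 with f(x, y) ≡ 0 and those with g(x, y) ≡ 0 (mod 7); the common zeros in that column are the intersection.
  x = 0: f ≡ 0 at y ∈ {4}; g ≡ 0 at y ∈ {6}; common: ∅.
  x = 1: f ≡ 0 at y ∈ {0}; g ≡ 0 at y ∈ {5}; common: ∅.
  x = 2: f ≡ 0 at y ∈ {3}; g ≡ 0 at y ∈ {4}; common: ∅.
  x = 3: f ≡ 0 at y ∈ {6}; g ≡ 0 at y ∈ {3}; common: ∅.
  x = 4: f ≡ 0 at y ∈ {2}; g ≡ 0 at y ∈ {2}; common: {2}.
  x = 5: f ≡ 0 at y ∈ {5}; g ≡ 0 at y ∈ {1}; common: ∅.
  x = 6: f ≡ 0 at y ∈ {1}; g ≡ 0 at y ∈ {0}; common: ∅.
Collecting: common zeros = {(4, 2)}, so the count is 1.
Comparison with the Bézout bound: 1 ≤ 1 = deg(f)·deg(g), as expected for curves with no common component (the bound is attained).


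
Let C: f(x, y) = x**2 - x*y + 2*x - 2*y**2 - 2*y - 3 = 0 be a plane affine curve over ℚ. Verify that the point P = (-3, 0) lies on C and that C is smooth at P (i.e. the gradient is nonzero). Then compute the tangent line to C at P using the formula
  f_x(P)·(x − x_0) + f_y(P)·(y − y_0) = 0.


Tangent line at P: -4*x + y - 12 = 0.

Step 1: f(-3, 0) = 0, so P lies on C.
Step 2: partial derivatives
  f_x(x, y) = 2*x - y + 2, f_y(x, y) = -x - 4*y - 2.
  f_x(P) = -4, f_y(P) = 1 (gradient nonzero, so P is smooth).
Step 3: tangent line at P: -4·(x − -3) + 1·(y − 0) = 0.
Expanding: -4*x + y - 12 = 0.


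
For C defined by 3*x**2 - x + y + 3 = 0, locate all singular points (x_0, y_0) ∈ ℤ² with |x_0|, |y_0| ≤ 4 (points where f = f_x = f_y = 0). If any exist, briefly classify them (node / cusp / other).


No singular points in the scanned grid; C is smooth there.

Compute partial derivatives:
  f_x = 6*x - 1.
  f_y = 1.
f_y = 1 is a nonzero constant, so f_y never vanishes: no point (x, y) can satisfy f = f_x = f_y = 0. In particular no (x, y) ∈ {−4, ..., 4}² is singular; the curve is smooth.


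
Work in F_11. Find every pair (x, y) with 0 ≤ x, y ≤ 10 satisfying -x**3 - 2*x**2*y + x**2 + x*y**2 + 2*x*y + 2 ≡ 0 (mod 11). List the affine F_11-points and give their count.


Affine F_11-points: {(1, 3), (1, 8), (4, 1), (4, 5), (8, 1), (8, 2), (9, 1), (9, 4)}; count = 8.

For each of the 121 pairs (x, y) ∈ F_11², evaluate f(x, y) mod 11. Record the zeros.
  x = 0: [0↦2, 1↦2, 2↦2, 3↦2, 4↦2, 5↦2, 6↦2, 7↦2, 8↦2, 9↦2, 10↦2]  zeros at y ∈ ∅
  x = 1: [0↦2, 1↦3, 2↦6, 3↦0, 4↦7, 5↦5, 6↦5, 7↦7, 8↦0, 9↦6, 10↦3]  zeros at y ∈ {3, 8}
  x = 2: [0↦9, 1↦7, 2↦9, 3↦4, 4↦3, 5↦6, 6↦2, 7↦2, 8↦6, 9↦3, 10↦4]  zeros at y ∈ ∅
  x = 3: [0↦6, 1↦8, 2↦5, 3↦8, 4↦6, 5↦10, 6↦9, 7↦3, 8↦3, 9↦9, 10↦10]  zeros at y ∈ ∅
  x = 4: [0↦9, 1↦0, 2↦10, 3↦6, 4↦10, 5↦0, 6↦9, 7↦4, 8↦7, 9↦7, 10↦4]  zeros at y ∈ {1, 5}
  x = 5: [0↦1, 1↦10, 2↦7, 3↦3, 4↦9, 5↦3, 6↦7, 7↦10, 8↦1, 9↦2, 10↦2]  zeros at y ∈ ∅
  x = 6: [0↦9, 1↦10, 2↦1, 3↦4, 4↦8, 5↦2, 6↦8, 7↦4, 8↦1, 9↦10, 10↦9]  zeros at y ∈ ∅
  x = 7: [0↦5, 1↦5, 2↦8, 3↦3, 4↦1, 5↦2, 6↦6, 7↦2, 8↦1, 9↦3, 10↦8]  zeros at y ∈ ∅
  x = 8: [0↦5, 1↦0, 2↦0, 3↦5, 4↦4, 5↦8, 6↦6, 7↦9, 8↦6, 9↦8, 10↦4]  zeros at y ∈ {1, 2}
  x = 9: [0↦3, 1↦0, 2↦4, 3↦4, 4↦0, 5↦3, 6↦2, 7↦8, 8↦10, 9↦8, 10↦2]  zeros at y ∈ {1, 4}
  x = 10: [0↦4, 1↦10, 2↦3, 3↦5, 4↦5, 5↦3, 6↦10, 7↦4, 8↦7, 9↦8, 10↦7]  zeros at y ∈ ∅
Collecting zeros: affine points = {(1, 3), (1, 8), (4, 1), (4, 5), (8, 1), (8, 2), (9, 1), (9, 4)}.
Total count |C(F_11)_aff| = 8.
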